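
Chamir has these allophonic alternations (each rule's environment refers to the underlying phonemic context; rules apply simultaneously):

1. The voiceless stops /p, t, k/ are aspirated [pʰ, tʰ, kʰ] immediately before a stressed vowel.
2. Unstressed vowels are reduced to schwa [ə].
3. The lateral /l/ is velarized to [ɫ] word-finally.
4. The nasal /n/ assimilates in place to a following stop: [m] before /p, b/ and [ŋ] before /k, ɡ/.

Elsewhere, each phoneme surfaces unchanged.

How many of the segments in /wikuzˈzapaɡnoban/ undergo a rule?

5

Segments that undergo a rule: /i/ → [ə] (rule 2); /u/ → [ə] (rule 2); /a/ → [ə] (rule 2); /o/ → [ə] (rule 2); /a/ → [ə] (rule 2).
All other segments surface unchanged.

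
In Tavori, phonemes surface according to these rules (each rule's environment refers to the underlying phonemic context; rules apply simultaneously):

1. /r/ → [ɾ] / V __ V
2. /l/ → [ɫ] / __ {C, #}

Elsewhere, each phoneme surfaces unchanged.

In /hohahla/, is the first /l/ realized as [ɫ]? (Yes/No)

/l/ (between /h/ and /a/): rule 2 targets it, but not word-finally or immediately before a consonant → unchanged [l].
The actual realization is [l], not [ɫ].

No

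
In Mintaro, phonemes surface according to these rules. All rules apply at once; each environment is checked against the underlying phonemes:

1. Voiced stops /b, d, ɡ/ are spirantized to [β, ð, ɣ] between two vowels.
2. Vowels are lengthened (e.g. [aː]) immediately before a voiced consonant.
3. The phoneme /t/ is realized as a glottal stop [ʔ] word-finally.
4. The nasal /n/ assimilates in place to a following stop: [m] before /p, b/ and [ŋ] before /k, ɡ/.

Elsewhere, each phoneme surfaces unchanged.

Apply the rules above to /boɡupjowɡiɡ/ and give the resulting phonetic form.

/b/ — word-initial; rule 1 does not apply here → [b].
/o/ (between /b/ and /ɡ/) occurs before a voiced consonant → [oː] by rule 2.
/ɡ/ — between /o/ and /u/, between two vowels — surfaces as [ɣ] (rule 1).
/u/ (between /ɡ/ and /p/) fails the environment for rule 2, so it stays [u].
/o/ meets the environment for rule 2 (before a voiced consonant) → [oː].
/ɡ/ — between /w/ and /i/; rule 1 does not apply here → [ɡ].
/i/ meets the environment for rule 2 (before a voiced consonant) → [iː].
/ɡ/ — word-final; rule 1 does not apply here → [ɡ].

[boːɣupjoːwɡiːɡ]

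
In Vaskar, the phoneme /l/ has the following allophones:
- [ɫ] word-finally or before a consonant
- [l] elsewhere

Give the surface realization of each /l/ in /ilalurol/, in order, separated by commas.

[l], [l], [ɫ]

Occurrence 1 (position 2): no conditioning environment matches → elsewhere allophone [l].
Occurrence 2 (position 4): no conditioning environment matches → elsewhere allophone [l].
Occurrence 3 (position 8): word-finally or before a consonant → [ɫ].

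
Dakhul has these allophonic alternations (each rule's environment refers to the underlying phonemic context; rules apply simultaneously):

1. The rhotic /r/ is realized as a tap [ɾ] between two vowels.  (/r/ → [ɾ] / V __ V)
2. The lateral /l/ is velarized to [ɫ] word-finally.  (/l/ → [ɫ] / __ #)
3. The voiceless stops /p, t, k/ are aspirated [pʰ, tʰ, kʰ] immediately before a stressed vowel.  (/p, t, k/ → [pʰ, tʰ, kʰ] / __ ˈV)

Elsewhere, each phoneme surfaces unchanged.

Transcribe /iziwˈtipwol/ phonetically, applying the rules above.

/t/ (between /w/ and /i/): immediately before a stressed vowel, so rule 3 applies → [tʰ].
/p/ — between /i/ and /w/; rule 3 does not apply here → [p].
/l/ — word-final, word-finally — surfaces as [ɫ] (rule 2).

[iziwˈtʰipwoɫ]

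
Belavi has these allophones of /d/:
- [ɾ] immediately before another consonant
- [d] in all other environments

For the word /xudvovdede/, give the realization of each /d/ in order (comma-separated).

Occurrence 1 (position 3): immediately before another consonant → [ɾ].
Occurrence 2 (position 7): no conditioning environment matches → elsewhere allophone [d].
Occurrence 3 (position 9): no conditioning environment matches → elsewhere allophone [d].

[ɾ], [d], [d]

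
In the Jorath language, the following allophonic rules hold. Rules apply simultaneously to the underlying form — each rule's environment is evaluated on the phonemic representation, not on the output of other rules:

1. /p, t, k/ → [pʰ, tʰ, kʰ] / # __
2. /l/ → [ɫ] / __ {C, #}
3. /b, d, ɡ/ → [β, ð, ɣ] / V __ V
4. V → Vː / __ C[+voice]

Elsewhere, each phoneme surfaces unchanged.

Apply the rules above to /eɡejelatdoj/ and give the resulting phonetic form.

[eːɣeːjeːlatdoːj]

/e/ — word-initial, before a voiced consonant — surfaces as [eː] (rule 4).
/ɡ/ (between /e/ and /e/): between two vowels, so rule 3 applies → [ɣ].
/e/ (between /ɡ/ and /j/) occurs before a voiced consonant → [eː] by rule 4.
/j/ (between /e/ and /e/) is unaffected → [j].
/e/ (between /j/ and /l/): before a voiced consonant, so rule 4 applies → [eː].
/l/ (between /e/ and /a/) fails the environment for rule 2, so it stays [l].
/a/ (between /l/ and /t/) fails the environment for rule 4, so it stays [a].
/t/ (between /a/ and /d/) fails the environment for rule 1, so it stays [t].
/d/ (between /t/ and /o/) is in the target of rule 3 but the environment (between two vowels) is not met → [d].
Rule 4 applies to /o/ (between /d/ and /j/: before a voiced consonant) → [oː].
/j/ (word-final) is unaffected → [j].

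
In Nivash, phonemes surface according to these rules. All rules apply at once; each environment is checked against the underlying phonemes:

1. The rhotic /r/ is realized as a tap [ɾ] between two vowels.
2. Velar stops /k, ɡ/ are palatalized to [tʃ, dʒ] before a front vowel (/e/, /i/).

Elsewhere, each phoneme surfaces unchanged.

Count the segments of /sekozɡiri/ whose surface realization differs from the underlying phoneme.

2

Segments that undergo a rule: /ɡ/ → [dʒ] (rule 2); /r/ → [ɾ] (rule 1).
All other segments surface unchanged.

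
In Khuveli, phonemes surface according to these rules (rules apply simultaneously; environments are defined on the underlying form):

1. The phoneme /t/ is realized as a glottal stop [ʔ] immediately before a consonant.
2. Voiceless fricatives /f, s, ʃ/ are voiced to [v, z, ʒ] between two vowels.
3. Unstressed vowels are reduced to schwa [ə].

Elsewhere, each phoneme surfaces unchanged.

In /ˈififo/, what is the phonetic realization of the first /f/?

[v]

/f/ — between /i/ and /i/, between two vowels — surfaces as [v] (rule 2).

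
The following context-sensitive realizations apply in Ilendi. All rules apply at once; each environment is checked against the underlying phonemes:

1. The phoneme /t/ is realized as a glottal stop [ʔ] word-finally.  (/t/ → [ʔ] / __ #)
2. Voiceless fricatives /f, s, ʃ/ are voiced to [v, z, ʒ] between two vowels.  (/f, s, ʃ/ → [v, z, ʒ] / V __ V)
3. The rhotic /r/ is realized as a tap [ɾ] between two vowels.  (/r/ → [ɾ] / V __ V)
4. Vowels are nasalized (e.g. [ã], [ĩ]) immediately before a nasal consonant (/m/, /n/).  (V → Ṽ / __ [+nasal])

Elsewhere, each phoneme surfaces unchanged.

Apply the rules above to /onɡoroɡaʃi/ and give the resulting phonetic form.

[õnɡoɾoɡaʒi]

/o/ — word-initial, before a nasal consonant — surfaces as [õ] (rule 4).
/n/ — not in any rule's target class → [n].
/ɡ/ (between /n/ and /o/) is unaffected → [ɡ].
/o/ (between /ɡ/ and /r/) is in the target of rule 4 but the environment (before a nasal consonant) is not met → [o].
/r/ — between /o/ and /o/, between two vowels — surfaces as [ɾ] (rule 3).
/o/ (between /r/ and /ɡ/) fails the environment for rule 4, so it stays [o].
/ɡ/ (between /o/ and /a/) is unaffected → [ɡ].
/a/ (between /ɡ/ and /ʃ/): rule 4 targets it, but not before a nasal consonant → unchanged [a].
/ʃ/ (between /a/ and /i/): between two vowels, so rule 2 applies → [ʒ].
/i/ (word-final): rule 4 targets it, but not before a nasal consonant → unchanged [i].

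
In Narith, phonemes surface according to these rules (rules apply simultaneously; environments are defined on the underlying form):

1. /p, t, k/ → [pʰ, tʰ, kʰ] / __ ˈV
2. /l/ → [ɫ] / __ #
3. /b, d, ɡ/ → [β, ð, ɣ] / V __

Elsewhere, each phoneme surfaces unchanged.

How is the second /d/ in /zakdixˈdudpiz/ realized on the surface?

/d/ (between /x/ and /u/) is in the target of rule 3 but the environment (immediately after a vowel) is not met → [d].

[d]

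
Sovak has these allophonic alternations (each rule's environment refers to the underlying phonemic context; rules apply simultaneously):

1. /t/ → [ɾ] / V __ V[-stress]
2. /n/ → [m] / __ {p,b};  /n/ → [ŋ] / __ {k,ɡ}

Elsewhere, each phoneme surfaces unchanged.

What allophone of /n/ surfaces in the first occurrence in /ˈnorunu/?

[n]

/n/ — word-initial; rule 2 does not apply here → [n].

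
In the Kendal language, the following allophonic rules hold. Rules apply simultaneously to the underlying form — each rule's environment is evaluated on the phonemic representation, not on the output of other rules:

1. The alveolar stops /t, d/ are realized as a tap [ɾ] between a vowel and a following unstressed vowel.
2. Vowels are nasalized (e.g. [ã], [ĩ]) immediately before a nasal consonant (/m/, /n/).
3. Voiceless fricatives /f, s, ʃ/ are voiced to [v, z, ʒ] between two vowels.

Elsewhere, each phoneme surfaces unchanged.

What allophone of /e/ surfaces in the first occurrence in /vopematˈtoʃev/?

/e/ meets the environment for rule 2 (before a nasal consonant) → [ẽ].

[ẽ]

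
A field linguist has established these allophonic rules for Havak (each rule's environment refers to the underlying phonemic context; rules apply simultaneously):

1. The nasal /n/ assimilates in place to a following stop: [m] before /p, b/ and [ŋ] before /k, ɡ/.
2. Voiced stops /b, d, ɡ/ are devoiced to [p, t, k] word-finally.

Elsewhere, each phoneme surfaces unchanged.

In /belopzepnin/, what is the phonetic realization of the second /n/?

[n]

/n/ (word-final) is in the target of rule 1 but the environment (before a labial or velar stop) is not met → [n].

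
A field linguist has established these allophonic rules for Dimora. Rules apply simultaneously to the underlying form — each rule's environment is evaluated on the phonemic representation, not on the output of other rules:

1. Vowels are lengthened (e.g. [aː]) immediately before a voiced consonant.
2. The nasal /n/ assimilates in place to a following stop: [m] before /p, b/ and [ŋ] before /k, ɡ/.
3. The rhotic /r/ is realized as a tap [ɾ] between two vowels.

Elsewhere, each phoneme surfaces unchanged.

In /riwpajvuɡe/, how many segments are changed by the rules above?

3

Segments that undergo a rule: /i/ → [iː] (rule 1); /a/ → [aː] (rule 1); /u/ → [uː] (rule 1).
All other segments surface unchanged.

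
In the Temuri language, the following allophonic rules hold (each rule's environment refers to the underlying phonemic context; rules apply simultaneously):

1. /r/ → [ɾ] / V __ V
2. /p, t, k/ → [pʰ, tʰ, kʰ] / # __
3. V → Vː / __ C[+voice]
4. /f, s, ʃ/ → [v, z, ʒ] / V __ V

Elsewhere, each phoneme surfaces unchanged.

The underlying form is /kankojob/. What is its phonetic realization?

[kʰaːnkoːjoːb]

/k/ (word-initial) occurs word-initially → [kʰ] by rule 2.
/a/ — between /k/ and /n/, before a voiced consonant — surfaces as [aː] (rule 3).
/n/ stays [n].
/k/ (between /n/ and /o/) is in the target of rule 2 but the environment (word-initially) is not met → [k].
/o/ (between /k/ and /j/): before a voiced consonant, so rule 3 applies → [oː].
/j/ (between /o/ and /o/) is unaffected → [j].
/o/ meets the environment for rule 3 (before a voiced consonant) → [oː].
/b/ — not in any rule's target class → [b].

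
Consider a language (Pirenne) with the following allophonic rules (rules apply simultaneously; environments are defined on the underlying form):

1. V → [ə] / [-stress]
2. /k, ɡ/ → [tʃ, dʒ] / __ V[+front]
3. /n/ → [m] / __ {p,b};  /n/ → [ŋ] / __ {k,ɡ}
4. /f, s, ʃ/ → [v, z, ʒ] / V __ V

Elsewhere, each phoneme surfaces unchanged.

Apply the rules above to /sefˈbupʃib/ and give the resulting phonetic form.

/s/ (word-initial) fails the environment for rule 4, so it stays [s].
/e/ — between /s/ and /f/, in an unstressed syllable — surfaces as [ə] (rule 1).
/f/ (between /e/ and /b/) fails the environment for rule 4, so it stays [f].
/b/ (between /f/ and /u/) is unaffected → [b].
/u/ (between /b/ and /p/): rule 1 targets it, but not in an unstressed syllable → unchanged [u].
/p/ (between /u/ and /ʃ/) is unaffected → [p].
/ʃ/ (between /p/ and /i/) is in the target of rule 4 but the environment (between two vowels) is not met → [ʃ].
/i/ meets the environment for rule 1 (in an unstressed syllable) → [ə].
/b/ (word-final) is unaffected → [b].

[səfˈbupʃəb]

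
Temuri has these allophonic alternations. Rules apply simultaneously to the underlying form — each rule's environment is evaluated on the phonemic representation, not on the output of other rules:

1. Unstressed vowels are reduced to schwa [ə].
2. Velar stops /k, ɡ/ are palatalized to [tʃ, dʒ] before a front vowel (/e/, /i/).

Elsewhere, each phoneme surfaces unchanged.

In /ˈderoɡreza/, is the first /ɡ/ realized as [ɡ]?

/ɡ/ (between /o/ and /r/): rule 2 targets it, but not before a front vowel → unchanged [ɡ].
The actual realization is [ɡ], which matches [ɡ].

Yes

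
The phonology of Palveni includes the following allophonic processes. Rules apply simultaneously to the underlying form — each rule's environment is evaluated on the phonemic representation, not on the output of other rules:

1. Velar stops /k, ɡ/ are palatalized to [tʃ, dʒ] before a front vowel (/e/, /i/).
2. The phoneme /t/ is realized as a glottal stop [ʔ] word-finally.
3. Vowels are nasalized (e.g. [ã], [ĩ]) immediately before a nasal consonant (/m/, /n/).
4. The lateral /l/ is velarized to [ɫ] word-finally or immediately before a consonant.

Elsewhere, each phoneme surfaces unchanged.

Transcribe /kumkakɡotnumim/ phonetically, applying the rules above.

/k/ (word-initial) is in the target of rule 1 but the environment (before a front vowel) is not met → [k].
Rule 3 applies to /u/ (between /k/ and /m/: before a nasal consonant) → [ũ].
/m/ — not in any rule's target class → [m].
/k/ (between /m/ and /a/) fails the environment for rule 1, so it stays [k].
/a/ (between /k/ and /k/) is in the target of rule 3 but the environment (before a nasal consonant) is not met → [a].
/k/ (between /a/ and /ɡ/) is in the target of rule 1 but the environment (before a front vowel) is not met → [k].
/ɡ/ (between /k/ and /o/) fails the environment for rule 1, so it stays [ɡ].
/o/ (between /ɡ/ and /t/): rule 3 targets it, but not before a nasal consonant → unchanged [o].
/t/ — between /o/ and /n/; rule 2 does not apply here → [t].
/n/ (between /t/ and /u/): no rule targets it → [n].
/u/ — between /n/ and /m/, before a nasal consonant — surfaces as [ũ] (rule 3).
/m/ (between /u/ and /i/): no rule targets it → [m].
/i/ meets the environment for rule 3 (before a nasal consonant) → [ĩ].
/m/ (word-final): no rule targets it → [m].

[kũmkakɡotnũmĩm]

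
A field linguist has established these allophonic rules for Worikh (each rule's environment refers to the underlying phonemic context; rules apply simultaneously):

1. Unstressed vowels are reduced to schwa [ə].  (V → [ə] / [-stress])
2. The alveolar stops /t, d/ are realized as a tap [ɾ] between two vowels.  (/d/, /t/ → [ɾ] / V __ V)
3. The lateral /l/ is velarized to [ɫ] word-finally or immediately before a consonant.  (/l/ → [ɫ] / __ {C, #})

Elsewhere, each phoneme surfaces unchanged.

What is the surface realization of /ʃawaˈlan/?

[ʃəwəˈlan]

/ʃ/ — not in any rule's target class → [ʃ].
/a/ (between /ʃ/ and /w/) occurs in an unstressed syllable → [ə] by rule 1.
/w/ (between /a/ and /a/) is unaffected → [w].
/a/ (between /w/ and /l/): in an unstressed syllable, so rule 1 applies → [ə].
/l/ (between /a/ and /a/): rule 3 targets it, but not word-finally or immediately before a consonant → unchanged [l].
/a/ (between /l/ and /n/) is in the target of rule 1 but the environment (in an unstressed syllable) is not met → [a].
/n/ — not in any rule's target class → [n].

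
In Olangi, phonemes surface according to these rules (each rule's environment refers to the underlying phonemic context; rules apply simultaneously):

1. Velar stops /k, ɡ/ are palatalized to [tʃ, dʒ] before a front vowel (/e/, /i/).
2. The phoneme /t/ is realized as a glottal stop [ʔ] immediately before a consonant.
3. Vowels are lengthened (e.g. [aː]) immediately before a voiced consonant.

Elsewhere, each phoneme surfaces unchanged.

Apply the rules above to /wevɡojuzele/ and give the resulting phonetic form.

/w/ stays [w].
/e/ meets the environment for rule 3 (before a voiced consonant) → [eː].
/v/ (between /e/ and /ɡ/) is unaffected → [v].
/ɡ/ (between /v/ and /o/) is in the target of rule 1 but the environment (before a front vowel) is not met → [ɡ].
/o/ (between /ɡ/ and /j/): before a voiced consonant, so rule 3 applies → [oː].
/j/ — not in any rule's target class → [j].
Rule 3 applies to /u/ (between /j/ and /z/: before a voiced consonant) → [uː].
/z/ stays [z].
/e/ — between /z/ and /l/, before a voiced consonant — surfaces as [eː] (rule 3).
/l/ (between /e/ and /e/) is unaffected → [l].
/e/ — word-final; rule 3 does not apply here → [e].

[weːvɡoːjuːzeːle]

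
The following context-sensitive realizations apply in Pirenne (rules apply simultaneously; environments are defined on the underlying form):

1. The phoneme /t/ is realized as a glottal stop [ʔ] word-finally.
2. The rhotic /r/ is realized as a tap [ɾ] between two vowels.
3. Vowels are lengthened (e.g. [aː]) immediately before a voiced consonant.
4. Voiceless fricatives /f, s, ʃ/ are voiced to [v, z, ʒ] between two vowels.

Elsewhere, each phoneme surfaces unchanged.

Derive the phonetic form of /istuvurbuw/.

/i/ — word-initial; rule 3 does not apply here → [i].
/s/ — between /i/ and /t/; rule 4 does not apply here → [s].
/t/ (between /s/ and /u/) fails the environment for rule 1, so it stays [t].
/u/ — between /t/ and /v/, before a voiced consonant — surfaces as [uː] (rule 3).
/v/ (between /u/ and /u/): no rule targets it → [v].
/u/ (between /v/ and /r/): before a voiced consonant, so rule 3 applies → [uː].
/r/ (between /u/ and /b/): rule 2 targets it, but not between two vowels → unchanged [r].
/b/ — not in any rule's target class → [b].
Rule 3 applies to /u/ (between /b/ and /w/: before a voiced consonant) → [uː].
/w/ (word-final): no rule targets it → [w].

[istuːvuːrbuːw]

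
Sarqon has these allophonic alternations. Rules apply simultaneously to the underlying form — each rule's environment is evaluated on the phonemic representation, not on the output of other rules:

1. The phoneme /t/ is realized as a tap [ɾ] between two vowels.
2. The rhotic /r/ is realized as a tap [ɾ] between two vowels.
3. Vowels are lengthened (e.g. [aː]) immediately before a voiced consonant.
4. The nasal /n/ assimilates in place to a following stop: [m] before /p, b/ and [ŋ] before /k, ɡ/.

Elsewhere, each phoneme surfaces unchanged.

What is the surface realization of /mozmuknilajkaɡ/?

/m/ (word-initial) is unaffected → [m].
/o/ meets the environment for rule 3 (before a voiced consonant) → [oː].
/z/ stays [z].
/m/ (between /z/ and /u/): no rule targets it → [m].
/u/ (between /m/ and /k/) fails the environment for rule 3, so it stays [u].
/k/ stays [k].
/n/ (between /k/ and /i/) is in the target of rule 4 but the environment (before a labial or velar stop) is not met → [n].
/i/ meets the environment for rule 3 (before a voiced consonant) → [iː].
/l/ (between /i/ and /a/): no rule targets it → [l].
/a/ meets the environment for rule 3 (before a voiced consonant) → [aː].
/j/ — not in any rule's target class → [j].
/k/ (between /j/ and /a/) is unaffected → [k].
/a/ meets the environment for rule 3 (before a voiced consonant) → [aː].
/ɡ/ stays [ɡ].

[moːzmukniːlaːjkaːɡ]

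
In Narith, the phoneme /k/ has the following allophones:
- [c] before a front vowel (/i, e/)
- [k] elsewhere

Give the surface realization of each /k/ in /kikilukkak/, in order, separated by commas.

[c], [c], [k], [k], [k]

Occurrence 1 (position 1): before a front vowel → [c].
Occurrence 2 (position 3): before a front vowel → [c].
Occurrence 3 (position 7): no conditioning environment matches → elsewhere allophone [k].
Occurrence 4 (position 8): no conditioning environment matches → elsewhere allophone [k].
Occurrence 5 (position 10): no conditioning environment matches → elsewhere allophone [k].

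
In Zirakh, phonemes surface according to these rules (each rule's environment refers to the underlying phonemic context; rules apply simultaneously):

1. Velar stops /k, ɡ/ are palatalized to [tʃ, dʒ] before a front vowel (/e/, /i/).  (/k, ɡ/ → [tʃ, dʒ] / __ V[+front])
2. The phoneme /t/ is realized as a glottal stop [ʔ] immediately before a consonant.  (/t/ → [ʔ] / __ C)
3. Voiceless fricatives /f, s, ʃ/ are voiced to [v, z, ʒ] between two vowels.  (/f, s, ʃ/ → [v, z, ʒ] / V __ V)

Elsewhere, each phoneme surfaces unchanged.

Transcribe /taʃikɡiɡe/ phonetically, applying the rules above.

[taʒikdʒidʒe]

/t/ (word-initial) is in the target of rule 2 but the environment (immediately before a consonant) is not met → [t].
/ʃ/ — between /a/ and /i/, between two vowels — surfaces as [ʒ] (rule 3).
/k/ (between /i/ and /ɡ/) is in the target of rule 1 but the environment (before a front vowel) is not met → [k].
/ɡ/ (between /k/ and /i/) occurs before a front vowel → [dʒ] by rule 1.
Rule 1 applies to /ɡ/ (between /i/ and /e/: before a front vowel) → [dʒ].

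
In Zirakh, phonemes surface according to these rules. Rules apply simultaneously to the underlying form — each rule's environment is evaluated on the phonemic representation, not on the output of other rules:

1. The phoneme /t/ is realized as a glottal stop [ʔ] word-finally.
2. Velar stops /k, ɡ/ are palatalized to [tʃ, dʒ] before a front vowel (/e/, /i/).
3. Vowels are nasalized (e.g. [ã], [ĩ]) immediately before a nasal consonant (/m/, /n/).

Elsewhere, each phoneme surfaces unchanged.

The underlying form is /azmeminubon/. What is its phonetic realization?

/a/ (word-initial): rule 3 targets it, but not before a nasal consonant → unchanged [a].
/z/ (between /a/ and /m/) is unaffected → [z].
/m/ — not in any rule's target class → [m].
Rule 3 applies to /e/ (between /m/ and /m/: before a nasal consonant) → [ẽ].
/m/ stays [m].
/i/ (between /m/ and /n/) occurs before a nasal consonant → [ĩ] by rule 3.
/n/ — not in any rule's target class → [n].
/u/ — between /n/ and /b/; rule 3 does not apply here → [u].
/b/ stays [b].
/o/ (between /b/ and /n/): before a nasal consonant, so rule 3 applies → [õ].
/n/ (word-final): no rule targets it → [n].

[azmẽmĩnubõn]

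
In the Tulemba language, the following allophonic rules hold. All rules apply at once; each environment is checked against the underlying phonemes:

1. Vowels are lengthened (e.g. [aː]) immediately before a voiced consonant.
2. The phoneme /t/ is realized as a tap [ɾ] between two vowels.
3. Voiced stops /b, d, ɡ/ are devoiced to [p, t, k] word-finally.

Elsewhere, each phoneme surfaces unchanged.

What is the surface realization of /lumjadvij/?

/u/ — between /l/ and /m/, before a voiced consonant — surfaces as [uː] (rule 1).
/a/ meets the environment for rule 1 (before a voiced consonant) → [aː].
/d/ (between /a/ and /v/) is in the target of rule 3 but the environment (word-finally) is not met → [d].
/i/ — between /v/ and /j/, before a voiced consonant — surfaces as [iː] (rule 1).

[luːmjaːdviːj]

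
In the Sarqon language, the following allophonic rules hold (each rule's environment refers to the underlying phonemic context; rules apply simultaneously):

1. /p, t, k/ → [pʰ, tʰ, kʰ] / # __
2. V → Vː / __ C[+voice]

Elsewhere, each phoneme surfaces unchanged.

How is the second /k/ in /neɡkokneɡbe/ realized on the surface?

[k]

/k/ (between /o/ and /n/): rule 1 targets it, but not word-initially → unchanged [k].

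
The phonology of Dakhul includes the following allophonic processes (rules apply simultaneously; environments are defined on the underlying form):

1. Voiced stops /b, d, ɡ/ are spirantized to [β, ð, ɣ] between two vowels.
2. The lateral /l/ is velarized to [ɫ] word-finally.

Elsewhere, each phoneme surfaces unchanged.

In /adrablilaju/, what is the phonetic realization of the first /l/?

/l/ (between /b/ and /i/): rule 2 targets it, but not word-finally → unchanged [l].

[l]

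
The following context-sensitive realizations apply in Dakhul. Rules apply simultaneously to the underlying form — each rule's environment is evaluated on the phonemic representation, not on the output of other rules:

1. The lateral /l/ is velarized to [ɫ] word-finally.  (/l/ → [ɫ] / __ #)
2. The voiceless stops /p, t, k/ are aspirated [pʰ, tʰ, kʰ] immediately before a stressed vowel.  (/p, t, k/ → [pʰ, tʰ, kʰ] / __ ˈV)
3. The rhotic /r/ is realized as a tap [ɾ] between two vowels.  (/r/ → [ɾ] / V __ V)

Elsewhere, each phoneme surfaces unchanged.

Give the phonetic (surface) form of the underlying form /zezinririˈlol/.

[zezinriɾiˈloɫ]

/z/ stays [z].
/e/ stays [e].
/z/ stays [z].
/i/ stays [i].
/n/ (between /i/ and /r/): no rule targets it → [n].
/r/ (between /n/ and /i/) fails the environment for rule 3, so it stays [r].
/i/ (between /r/ and /r/) is unaffected → [i].
Rule 3 applies to /r/ (between /i/ and /i/: between two vowels) → [ɾ].
/i/ (between /r/ and /l/): no rule targets it → [i].
/l/ — between /i/ and /o/; rule 1 does not apply here → [l].
/o/ (between /l/ and /l/) is unaffected → [o].
Rule 1 applies to /l/ (word-final: word-finally) → [ɫ].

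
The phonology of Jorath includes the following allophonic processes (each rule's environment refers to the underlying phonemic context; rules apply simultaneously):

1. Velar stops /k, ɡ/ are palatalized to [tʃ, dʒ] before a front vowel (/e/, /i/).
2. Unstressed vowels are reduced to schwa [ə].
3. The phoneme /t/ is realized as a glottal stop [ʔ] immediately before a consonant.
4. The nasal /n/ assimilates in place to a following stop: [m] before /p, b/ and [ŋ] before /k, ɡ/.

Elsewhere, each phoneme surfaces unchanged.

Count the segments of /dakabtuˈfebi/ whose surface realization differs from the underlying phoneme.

Segments that undergo a rule: /a/ → [ə] (rule 2); /a/ → [ə] (rule 2); /u/ → [ə] (rule 2); /i/ → [ə] (rule 2).
All other segments surface unchanged.

4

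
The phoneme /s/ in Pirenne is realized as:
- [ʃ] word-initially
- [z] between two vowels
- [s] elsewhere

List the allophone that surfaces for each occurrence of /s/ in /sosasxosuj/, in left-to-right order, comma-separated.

Occurrence 1 (position 1): word-initially → [ʃ].
Occurrence 2 (position 3): between two vowels → [z].
Occurrence 3 (position 5): no conditioning environment matches → elsewhere allophone [s].
Occurrence 4 (position 8): between two vowels → [z].

[ʃ], [z], [s], [z]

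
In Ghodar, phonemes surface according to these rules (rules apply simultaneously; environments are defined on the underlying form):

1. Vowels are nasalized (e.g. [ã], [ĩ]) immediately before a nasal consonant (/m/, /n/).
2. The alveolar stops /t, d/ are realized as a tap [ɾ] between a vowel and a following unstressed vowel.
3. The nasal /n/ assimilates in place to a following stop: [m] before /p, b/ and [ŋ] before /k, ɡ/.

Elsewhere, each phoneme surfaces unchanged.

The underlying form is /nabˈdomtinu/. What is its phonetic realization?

[nabˈdõmtĩnu]

/n/ (word-initial): rule 3 targets it, but not before a labial or velar stop → unchanged [n].
/a/ (between /n/ and /b/) fails the environment for rule 1, so it stays [a].
/b/ — not in any rule's target class → [b].
/d/ (between /b/ and /o/) fails the environment for rule 2, so it stays [d].
/o/ (between /d/ and /m/): before a nasal consonant, so rule 1 applies → [õ].
/m/ (between /o/ and /t/) is unaffected → [m].
/t/ (between /m/ and /i/) fails the environment for rule 2, so it stays [t].
/i/ (between /t/ and /n/): before a nasal consonant, so rule 1 applies → [ĩ].
/n/ (between /i/ and /u/) fails the environment for rule 3, so it stays [n].
/u/ (word-final): rule 1 targets it, but not before a nasal consonant → unchanged [u].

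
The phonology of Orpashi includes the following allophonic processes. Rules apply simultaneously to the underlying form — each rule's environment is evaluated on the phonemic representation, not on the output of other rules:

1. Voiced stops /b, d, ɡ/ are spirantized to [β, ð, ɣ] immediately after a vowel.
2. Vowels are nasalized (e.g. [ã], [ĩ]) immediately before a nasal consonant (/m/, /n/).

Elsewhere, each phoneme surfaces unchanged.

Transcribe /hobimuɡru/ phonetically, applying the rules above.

[hoβĩmuɣru]

/h/ (word-initial): no rule targets it → [h].
/o/ (between /h/ and /b/): rule 2 targets it, but not before a nasal consonant → unchanged [o].
/b/ (between /o/ and /i/): immediately after a vowel, so rule 1 applies → [β].
/i/ meets the environment for rule 2 (before a nasal consonant) → [ĩ].
/m/ (between /i/ and /u/) is unaffected → [m].
/u/ (between /m/ and /ɡ/) fails the environment for rule 2, so it stays [u].
/ɡ/ — between /u/ and /r/, immediately after a vowel — surfaces as [ɣ] (rule 1).
/r/ — not in any rule's target class → [r].
/u/ (word-final): rule 2 targets it, but not before a nasal consonant → unchanged [u].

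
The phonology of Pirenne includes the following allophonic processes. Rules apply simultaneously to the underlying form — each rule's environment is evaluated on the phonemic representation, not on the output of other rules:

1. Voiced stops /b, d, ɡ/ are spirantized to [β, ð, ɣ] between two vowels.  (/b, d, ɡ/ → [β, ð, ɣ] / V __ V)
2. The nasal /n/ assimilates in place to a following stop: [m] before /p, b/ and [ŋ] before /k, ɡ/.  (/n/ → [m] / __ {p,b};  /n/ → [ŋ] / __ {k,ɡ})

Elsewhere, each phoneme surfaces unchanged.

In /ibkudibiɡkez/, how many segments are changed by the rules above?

Segments that undergo a rule: /d/ → [ð] (rule 1); /b/ → [β] (rule 1).
All other segments surface unchanged.

2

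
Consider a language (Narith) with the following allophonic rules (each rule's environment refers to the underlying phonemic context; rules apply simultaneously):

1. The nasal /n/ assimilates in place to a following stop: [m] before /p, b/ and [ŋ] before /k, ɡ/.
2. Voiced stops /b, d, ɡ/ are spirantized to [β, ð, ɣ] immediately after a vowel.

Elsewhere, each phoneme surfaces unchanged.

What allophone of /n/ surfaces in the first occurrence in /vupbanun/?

/n/ — between /a/ and /u/; rule 1 does not apply here → [n].

[n]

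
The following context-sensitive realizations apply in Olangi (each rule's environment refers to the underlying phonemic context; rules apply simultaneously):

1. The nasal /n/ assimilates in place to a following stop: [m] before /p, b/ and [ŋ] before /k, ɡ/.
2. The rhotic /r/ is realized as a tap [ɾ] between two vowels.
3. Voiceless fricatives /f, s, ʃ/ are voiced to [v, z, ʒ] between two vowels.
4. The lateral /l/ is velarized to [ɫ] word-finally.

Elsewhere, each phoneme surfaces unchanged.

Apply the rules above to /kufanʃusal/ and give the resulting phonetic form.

/k/ (word-initial): no rule targets it → [k].
/u/ — not in any rule's target class → [u].
Rule 3 applies to /f/ (between /u/ and /a/: between two vowels) → [v].
/a/ stays [a].
/n/ (between /a/ and /ʃ/): rule 1 targets it, but not before a labial or velar stop → unchanged [n].
/ʃ/ (between /n/ and /u/) fails the environment for rule 3, so it stays [ʃ].
/u/ stays [u].
/s/ (between /u/ and /a/): between two vowels, so rule 3 applies → [z].
/a/ — not in any rule's target class → [a].
/l/ (word-final): word-finally, so rule 4 applies → [ɫ].

[kuvanʃuzaɫ]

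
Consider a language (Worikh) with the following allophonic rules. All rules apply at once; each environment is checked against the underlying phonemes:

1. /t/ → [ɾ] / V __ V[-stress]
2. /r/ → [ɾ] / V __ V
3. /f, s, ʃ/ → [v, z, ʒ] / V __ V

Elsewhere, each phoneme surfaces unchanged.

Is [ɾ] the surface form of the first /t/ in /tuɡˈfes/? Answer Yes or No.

/t/ — word-initial; rule 1 does not apply here → [t].
The actual realization is [t], not [ɾ].

No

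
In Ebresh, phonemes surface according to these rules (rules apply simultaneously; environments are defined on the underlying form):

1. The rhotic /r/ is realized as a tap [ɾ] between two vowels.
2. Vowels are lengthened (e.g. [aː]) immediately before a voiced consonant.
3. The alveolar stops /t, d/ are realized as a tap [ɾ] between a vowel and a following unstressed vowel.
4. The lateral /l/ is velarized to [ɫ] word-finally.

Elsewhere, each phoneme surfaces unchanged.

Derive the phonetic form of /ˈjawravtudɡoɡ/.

[ˈjaːwraːvtuːdɡoːɡ]

/j/ stays [j].
/a/ — between /j/ and /w/, before a voiced consonant — surfaces as [aː] (rule 2).
/w/ (between /a/ and /r/): no rule targets it → [w].
/r/ (between /w/ and /a/) fails the environment for rule 1, so it stays [r].
/a/ (between /r/ and /v/): before a voiced consonant, so rule 2 applies → [aː].
/v/ stays [v].
/t/ (between /v/ and /u/) fails the environment for rule 3, so it stays [t].
Rule 2 applies to /u/ (between /t/ and /d/: before a voiced consonant) → [uː].
/d/ (between /u/ and /ɡ/) is in the target of rule 3 but the environment (between a vowel and a following unstressed vowel) is not met → [d].
/ɡ/ stays [ɡ].
/o/ (between /ɡ/ and /ɡ/): before a voiced consonant, so rule 2 applies → [oː].
/ɡ/ (word-final): no rule targets it → [ɡ].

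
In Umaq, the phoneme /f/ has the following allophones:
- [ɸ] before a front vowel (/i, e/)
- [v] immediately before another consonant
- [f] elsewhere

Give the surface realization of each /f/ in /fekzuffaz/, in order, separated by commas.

Occurrence 1 (position 1): before a front vowel (/i, e/) → [ɸ].
Occurrence 2 (position 6): immediately before another consonant → [v].
Occurrence 3 (position 7): no conditioning environment matches → elsewhere allophone [f].

[ɸ], [v], [f]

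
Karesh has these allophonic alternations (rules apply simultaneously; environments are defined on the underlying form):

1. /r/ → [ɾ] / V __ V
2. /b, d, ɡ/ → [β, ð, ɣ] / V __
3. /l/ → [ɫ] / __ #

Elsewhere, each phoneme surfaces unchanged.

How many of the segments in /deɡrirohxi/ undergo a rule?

Segments that undergo a rule: /ɡ/ → [ɣ] (rule 2); /r/ → [ɾ] (rule 1).
All other segments surface unchanged.

2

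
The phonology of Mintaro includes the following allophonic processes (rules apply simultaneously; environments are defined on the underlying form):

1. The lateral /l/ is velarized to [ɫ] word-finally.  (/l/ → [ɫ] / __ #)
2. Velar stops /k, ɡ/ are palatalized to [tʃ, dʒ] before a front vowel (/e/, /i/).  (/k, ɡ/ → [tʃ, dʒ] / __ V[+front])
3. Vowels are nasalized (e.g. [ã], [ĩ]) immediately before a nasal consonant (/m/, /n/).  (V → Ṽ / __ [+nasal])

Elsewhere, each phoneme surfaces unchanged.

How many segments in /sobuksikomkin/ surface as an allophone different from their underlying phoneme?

Segments that undergo a rule: /o/ → [õ] (rule 3); /k/ → [tʃ] (rule 2); /i/ → [ĩ] (rule 3).
All other segments surface unchanged.

3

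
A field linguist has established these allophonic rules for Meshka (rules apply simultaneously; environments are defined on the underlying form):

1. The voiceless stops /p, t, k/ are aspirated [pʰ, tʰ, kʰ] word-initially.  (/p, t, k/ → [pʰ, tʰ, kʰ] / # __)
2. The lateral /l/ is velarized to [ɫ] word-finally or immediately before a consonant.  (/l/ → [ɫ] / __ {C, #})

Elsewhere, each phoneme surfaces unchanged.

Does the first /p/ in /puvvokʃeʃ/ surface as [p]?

Rule 1 applies to /p/ (word-initial: word-initially) → [pʰ].
The actual realization is [pʰ], not [p].

No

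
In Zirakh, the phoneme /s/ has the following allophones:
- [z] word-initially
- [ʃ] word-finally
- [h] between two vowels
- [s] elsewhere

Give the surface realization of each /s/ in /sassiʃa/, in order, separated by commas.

Occurrence 1 (position 1): word-initially → [z].
Occurrence 2 (position 3): no conditioning environment matches → elsewhere allophone [s].
Occurrence 3 (position 4): no conditioning environment matches → elsewhere allophone [s].

[z], [s], [s]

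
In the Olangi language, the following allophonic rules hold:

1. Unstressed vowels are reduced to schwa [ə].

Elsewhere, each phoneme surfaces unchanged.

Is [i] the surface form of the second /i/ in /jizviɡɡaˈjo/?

/i/ — between /v/ and /ɡ/, in an unstressed syllable — surfaces as [ə] (rule 1).
The actual realization is [ə], not [i].

No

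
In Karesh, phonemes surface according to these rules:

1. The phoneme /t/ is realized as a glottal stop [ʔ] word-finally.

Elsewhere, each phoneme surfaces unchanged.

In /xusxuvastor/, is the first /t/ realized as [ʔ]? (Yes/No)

No

/t/ — between /s/ and /o/; rule 1 does not apply here → [t].
The actual realization is [t], not [ʔ].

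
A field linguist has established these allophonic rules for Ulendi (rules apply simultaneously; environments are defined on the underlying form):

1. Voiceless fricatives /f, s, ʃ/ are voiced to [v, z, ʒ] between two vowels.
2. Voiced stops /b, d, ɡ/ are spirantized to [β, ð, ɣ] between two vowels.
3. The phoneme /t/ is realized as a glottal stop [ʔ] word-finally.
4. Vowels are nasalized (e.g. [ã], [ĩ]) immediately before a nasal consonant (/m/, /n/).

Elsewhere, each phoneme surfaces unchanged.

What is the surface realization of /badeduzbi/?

/b/ (word-initial): rule 2 targets it, but not between two vowels → unchanged [b].
/a/ (between /b/ and /d/): rule 4 targets it, but not before a nasal consonant → unchanged [a].
Rule 2 applies to /d/ (between /a/ and /e/: between two vowels) → [ð].
/e/ (between /d/ and /d/) fails the environment for rule 4, so it stays [e].
Rule 2 applies to /d/ (between /e/ and /u/: between two vowels) → [ð].
/u/ (between /d/ and /z/) fails the environment for rule 4, so it stays [u].
/z/ — not in any rule's target class → [z].
/b/ (between /z/ and /i/): rule 2 targets it, but not between two vowels → unchanged [b].
/i/ (word-final): rule 4 targets it, but not before a nasal consonant → unchanged [i].

[baðeðuzbi]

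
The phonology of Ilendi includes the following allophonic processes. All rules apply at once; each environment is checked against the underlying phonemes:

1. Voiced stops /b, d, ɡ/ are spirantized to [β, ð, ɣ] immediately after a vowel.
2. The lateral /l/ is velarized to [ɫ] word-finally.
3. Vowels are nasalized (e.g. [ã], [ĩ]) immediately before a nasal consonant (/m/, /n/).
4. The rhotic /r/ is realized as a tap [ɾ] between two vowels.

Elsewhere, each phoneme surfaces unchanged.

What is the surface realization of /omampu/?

Rule 3 applies to /o/ (word-initial: before a nasal consonant) → [õ].
/m/ — not in any rule's target class → [m].
/a/ (between /m/ and /m/) occurs before a nasal consonant → [ã] by rule 3.
/m/ — not in any rule's target class → [m].
/p/ stays [p].
/u/ (word-final): rule 3 targets it, but not before a nasal consonant → unchanged [u].

[õmãmpu]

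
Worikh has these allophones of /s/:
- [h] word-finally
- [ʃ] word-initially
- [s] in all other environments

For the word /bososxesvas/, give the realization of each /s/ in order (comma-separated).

[s], [s], [s], [h]

Occurrence 1 (position 3): no conditioning environment matches → elsewhere allophone [s].
Occurrence 2 (position 5): no conditioning environment matches → elsewhere allophone [s].
Occurrence 3 (position 8): no conditioning environment matches → elsewhere allophone [s].
Occurrence 4 (position 11): word-finally → [h].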